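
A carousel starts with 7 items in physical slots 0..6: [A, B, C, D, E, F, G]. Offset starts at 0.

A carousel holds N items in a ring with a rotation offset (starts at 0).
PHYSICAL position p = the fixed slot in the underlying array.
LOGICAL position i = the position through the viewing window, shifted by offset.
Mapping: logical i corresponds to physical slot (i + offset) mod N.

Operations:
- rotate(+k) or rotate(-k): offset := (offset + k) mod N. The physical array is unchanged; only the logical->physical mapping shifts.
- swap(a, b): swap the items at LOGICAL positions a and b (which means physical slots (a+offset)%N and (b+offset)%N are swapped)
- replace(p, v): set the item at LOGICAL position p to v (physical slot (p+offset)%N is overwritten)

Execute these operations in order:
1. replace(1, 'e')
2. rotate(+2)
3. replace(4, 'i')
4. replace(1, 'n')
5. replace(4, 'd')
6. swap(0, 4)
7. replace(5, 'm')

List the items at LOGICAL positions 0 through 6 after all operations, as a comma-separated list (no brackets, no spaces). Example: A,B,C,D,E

Answer: d,n,E,F,C,m,e

Derivation:
After op 1 (replace(1, 'e')): offset=0, physical=[A,e,C,D,E,F,G], logical=[A,e,C,D,E,F,G]
After op 2 (rotate(+2)): offset=2, physical=[A,e,C,D,E,F,G], logical=[C,D,E,F,G,A,e]
After op 3 (replace(4, 'i')): offset=2, physical=[A,e,C,D,E,F,i], logical=[C,D,E,F,i,A,e]
After op 4 (replace(1, 'n')): offset=2, physical=[A,e,C,n,E,F,i], logical=[C,n,E,F,i,A,e]
After op 5 (replace(4, 'd')): offset=2, physical=[A,e,C,n,E,F,d], logical=[C,n,E,F,d,A,e]
After op 6 (swap(0, 4)): offset=2, physical=[A,e,d,n,E,F,C], logical=[d,n,E,F,C,A,e]
After op 7 (replace(5, 'm')): offset=2, physical=[m,e,d,n,E,F,C], logical=[d,n,E,F,C,m,e]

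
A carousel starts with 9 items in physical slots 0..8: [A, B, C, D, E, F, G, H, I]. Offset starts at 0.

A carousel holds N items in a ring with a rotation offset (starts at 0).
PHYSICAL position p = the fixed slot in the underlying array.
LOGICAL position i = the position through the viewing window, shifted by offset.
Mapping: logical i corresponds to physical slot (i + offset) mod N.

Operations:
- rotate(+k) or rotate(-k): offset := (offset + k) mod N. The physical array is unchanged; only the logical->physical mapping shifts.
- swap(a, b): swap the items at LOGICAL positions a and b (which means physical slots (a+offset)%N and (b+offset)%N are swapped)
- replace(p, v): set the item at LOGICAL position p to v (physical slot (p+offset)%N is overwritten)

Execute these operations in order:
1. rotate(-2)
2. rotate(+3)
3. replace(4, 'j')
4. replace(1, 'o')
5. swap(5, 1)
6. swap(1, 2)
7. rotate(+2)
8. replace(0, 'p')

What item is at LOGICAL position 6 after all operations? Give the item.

Answer: A

Derivation:
After op 1 (rotate(-2)): offset=7, physical=[A,B,C,D,E,F,G,H,I], logical=[H,I,A,B,C,D,E,F,G]
After op 2 (rotate(+3)): offset=1, physical=[A,B,C,D,E,F,G,H,I], logical=[B,C,D,E,F,G,H,I,A]
After op 3 (replace(4, 'j')): offset=1, physical=[A,B,C,D,E,j,G,H,I], logical=[B,C,D,E,j,G,H,I,A]
After op 4 (replace(1, 'o')): offset=1, physical=[A,B,o,D,E,j,G,H,I], logical=[B,o,D,E,j,G,H,I,A]
After op 5 (swap(5, 1)): offset=1, physical=[A,B,G,D,E,j,o,H,I], logical=[B,G,D,E,j,o,H,I,A]
After op 6 (swap(1, 2)): offset=1, physical=[A,B,D,G,E,j,o,H,I], logical=[B,D,G,E,j,o,H,I,A]
After op 7 (rotate(+2)): offset=3, physical=[A,B,D,G,E,j,o,H,I], logical=[G,E,j,o,H,I,A,B,D]
After op 8 (replace(0, 'p')): offset=3, physical=[A,B,D,p,E,j,o,H,I], logical=[p,E,j,o,H,I,A,B,D]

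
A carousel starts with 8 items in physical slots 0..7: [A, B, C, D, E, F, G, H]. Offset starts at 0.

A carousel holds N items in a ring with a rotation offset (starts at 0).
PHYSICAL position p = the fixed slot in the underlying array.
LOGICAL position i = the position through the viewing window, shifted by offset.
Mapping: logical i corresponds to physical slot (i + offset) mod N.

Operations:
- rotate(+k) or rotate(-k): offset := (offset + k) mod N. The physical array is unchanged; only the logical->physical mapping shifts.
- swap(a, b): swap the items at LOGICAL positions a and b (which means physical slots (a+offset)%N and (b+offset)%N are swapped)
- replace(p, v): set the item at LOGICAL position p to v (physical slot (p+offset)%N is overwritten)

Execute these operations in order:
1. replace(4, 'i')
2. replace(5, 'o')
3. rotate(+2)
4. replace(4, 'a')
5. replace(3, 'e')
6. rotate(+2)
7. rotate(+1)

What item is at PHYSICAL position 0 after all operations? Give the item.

Answer: A

Derivation:
After op 1 (replace(4, 'i')): offset=0, physical=[A,B,C,D,i,F,G,H], logical=[A,B,C,D,i,F,G,H]
After op 2 (replace(5, 'o')): offset=0, physical=[A,B,C,D,i,o,G,H], logical=[A,B,C,D,i,o,G,H]
After op 3 (rotate(+2)): offset=2, physical=[A,B,C,D,i,o,G,H], logical=[C,D,i,o,G,H,A,B]
After op 4 (replace(4, 'a')): offset=2, physical=[A,B,C,D,i,o,a,H], logical=[C,D,i,o,a,H,A,B]
After op 5 (replace(3, 'e')): offset=2, physical=[A,B,C,D,i,e,a,H], logical=[C,D,i,e,a,H,A,B]
After op 6 (rotate(+2)): offset=4, physical=[A,B,C,D,i,e,a,H], logical=[i,e,a,H,A,B,C,D]
After op 7 (rotate(+1)): offset=5, physical=[A,B,C,D,i,e,a,H], logical=[e,a,H,A,B,C,D,i]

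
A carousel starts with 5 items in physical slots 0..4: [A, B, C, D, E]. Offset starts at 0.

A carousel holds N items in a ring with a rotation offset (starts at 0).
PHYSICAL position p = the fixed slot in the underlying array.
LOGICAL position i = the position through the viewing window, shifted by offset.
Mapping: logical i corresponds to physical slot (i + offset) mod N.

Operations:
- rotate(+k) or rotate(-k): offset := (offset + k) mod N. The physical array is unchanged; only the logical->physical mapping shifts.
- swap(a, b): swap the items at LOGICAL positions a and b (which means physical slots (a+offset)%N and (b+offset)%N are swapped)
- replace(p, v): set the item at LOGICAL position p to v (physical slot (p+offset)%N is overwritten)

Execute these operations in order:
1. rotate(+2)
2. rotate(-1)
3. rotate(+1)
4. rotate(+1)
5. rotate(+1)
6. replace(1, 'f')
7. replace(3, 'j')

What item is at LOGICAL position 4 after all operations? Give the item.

Answer: D

Derivation:
After op 1 (rotate(+2)): offset=2, physical=[A,B,C,D,E], logical=[C,D,E,A,B]
After op 2 (rotate(-1)): offset=1, physical=[A,B,C,D,E], logical=[B,C,D,E,A]
After op 3 (rotate(+1)): offset=2, physical=[A,B,C,D,E], logical=[C,D,E,A,B]
After op 4 (rotate(+1)): offset=3, physical=[A,B,C,D,E], logical=[D,E,A,B,C]
After op 5 (rotate(+1)): offset=4, physical=[A,B,C,D,E], logical=[E,A,B,C,D]
After op 6 (replace(1, 'f')): offset=4, physical=[f,B,C,D,E], logical=[E,f,B,C,D]
After op 7 (replace(3, 'j')): offset=4, physical=[f,B,j,D,E], logical=[E,f,B,j,D]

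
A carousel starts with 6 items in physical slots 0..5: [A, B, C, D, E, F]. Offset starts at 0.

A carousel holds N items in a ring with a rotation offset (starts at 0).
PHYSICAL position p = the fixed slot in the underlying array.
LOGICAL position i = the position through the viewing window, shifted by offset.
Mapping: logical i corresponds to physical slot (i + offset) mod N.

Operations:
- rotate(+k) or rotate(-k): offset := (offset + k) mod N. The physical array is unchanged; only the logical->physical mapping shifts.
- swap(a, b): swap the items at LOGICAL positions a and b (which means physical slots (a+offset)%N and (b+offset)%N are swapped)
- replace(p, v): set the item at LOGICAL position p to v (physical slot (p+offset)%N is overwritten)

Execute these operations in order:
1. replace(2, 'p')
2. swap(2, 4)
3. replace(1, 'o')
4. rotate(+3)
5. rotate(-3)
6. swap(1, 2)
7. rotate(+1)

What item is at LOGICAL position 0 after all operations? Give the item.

After op 1 (replace(2, 'p')): offset=0, physical=[A,B,p,D,E,F], logical=[A,B,p,D,E,F]
After op 2 (swap(2, 4)): offset=0, physical=[A,B,E,D,p,F], logical=[A,B,E,D,p,F]
After op 3 (replace(1, 'o')): offset=0, physical=[A,o,E,D,p,F], logical=[A,o,E,D,p,F]
After op 4 (rotate(+3)): offset=3, physical=[A,o,E,D,p,F], logical=[D,p,F,A,o,E]
After op 5 (rotate(-3)): offset=0, physical=[A,o,E,D,p,F], logical=[A,o,E,D,p,F]
After op 6 (swap(1, 2)): offset=0, physical=[A,E,o,D,p,F], logical=[A,E,o,D,p,F]
After op 7 (rotate(+1)): offset=1, physical=[A,E,o,D,p,F], logical=[E,o,D,p,F,A]

Answer: E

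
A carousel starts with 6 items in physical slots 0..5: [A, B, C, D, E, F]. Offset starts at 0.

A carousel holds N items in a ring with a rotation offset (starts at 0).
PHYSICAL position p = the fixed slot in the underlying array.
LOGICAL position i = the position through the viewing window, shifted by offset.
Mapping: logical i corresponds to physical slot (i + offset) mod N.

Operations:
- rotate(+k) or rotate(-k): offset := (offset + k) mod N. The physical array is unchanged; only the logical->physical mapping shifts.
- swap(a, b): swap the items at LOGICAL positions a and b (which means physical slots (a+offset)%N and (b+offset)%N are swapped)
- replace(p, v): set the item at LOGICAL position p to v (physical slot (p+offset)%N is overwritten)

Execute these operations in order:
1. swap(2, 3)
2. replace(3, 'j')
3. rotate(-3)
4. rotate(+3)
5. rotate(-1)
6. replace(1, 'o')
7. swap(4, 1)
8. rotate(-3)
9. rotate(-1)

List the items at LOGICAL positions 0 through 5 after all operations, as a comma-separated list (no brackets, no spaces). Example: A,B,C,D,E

After op 1 (swap(2, 3)): offset=0, physical=[A,B,D,C,E,F], logical=[A,B,D,C,E,F]
After op 2 (replace(3, 'j')): offset=0, physical=[A,B,D,j,E,F], logical=[A,B,D,j,E,F]
After op 3 (rotate(-3)): offset=3, physical=[A,B,D,j,E,F], logical=[j,E,F,A,B,D]
After op 4 (rotate(+3)): offset=0, physical=[A,B,D,j,E,F], logical=[A,B,D,j,E,F]
After op 5 (rotate(-1)): offset=5, physical=[A,B,D,j,E,F], logical=[F,A,B,D,j,E]
After op 6 (replace(1, 'o')): offset=5, physical=[o,B,D,j,E,F], logical=[F,o,B,D,j,E]
After op 7 (swap(4, 1)): offset=5, physical=[j,B,D,o,E,F], logical=[F,j,B,D,o,E]
After op 8 (rotate(-3)): offset=2, physical=[j,B,D,o,E,F], logical=[D,o,E,F,j,B]
After op 9 (rotate(-1)): offset=1, physical=[j,B,D,o,E,F], logical=[B,D,o,E,F,j]

Answer: B,D,o,E,F,j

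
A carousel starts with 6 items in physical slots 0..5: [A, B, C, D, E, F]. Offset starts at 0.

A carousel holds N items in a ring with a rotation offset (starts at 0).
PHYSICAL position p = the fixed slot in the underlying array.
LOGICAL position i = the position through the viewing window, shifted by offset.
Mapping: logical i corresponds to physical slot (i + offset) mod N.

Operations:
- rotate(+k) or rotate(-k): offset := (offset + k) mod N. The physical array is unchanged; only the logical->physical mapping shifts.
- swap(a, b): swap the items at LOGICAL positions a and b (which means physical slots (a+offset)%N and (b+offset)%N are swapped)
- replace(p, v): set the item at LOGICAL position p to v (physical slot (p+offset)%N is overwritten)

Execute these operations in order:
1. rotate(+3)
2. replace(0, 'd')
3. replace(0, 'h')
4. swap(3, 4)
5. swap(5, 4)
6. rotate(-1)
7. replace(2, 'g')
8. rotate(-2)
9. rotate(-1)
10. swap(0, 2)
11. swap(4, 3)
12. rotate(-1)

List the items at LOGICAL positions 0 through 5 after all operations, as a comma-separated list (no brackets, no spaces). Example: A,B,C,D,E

After op 1 (rotate(+3)): offset=3, physical=[A,B,C,D,E,F], logical=[D,E,F,A,B,C]
After op 2 (replace(0, 'd')): offset=3, physical=[A,B,C,d,E,F], logical=[d,E,F,A,B,C]
After op 3 (replace(0, 'h')): offset=3, physical=[A,B,C,h,E,F], logical=[h,E,F,A,B,C]
After op 4 (swap(3, 4)): offset=3, physical=[B,A,C,h,E,F], logical=[h,E,F,B,A,C]
After op 5 (swap(5, 4)): offset=3, physical=[B,C,A,h,E,F], logical=[h,E,F,B,C,A]
After op 6 (rotate(-1)): offset=2, physical=[B,C,A,h,E,F], logical=[A,h,E,F,B,C]
After op 7 (replace(2, 'g')): offset=2, physical=[B,C,A,h,g,F], logical=[A,h,g,F,B,C]
After op 8 (rotate(-2)): offset=0, physical=[B,C,A,h,g,F], logical=[B,C,A,h,g,F]
After op 9 (rotate(-1)): offset=5, physical=[B,C,A,h,g,F], logical=[F,B,C,A,h,g]
After op 10 (swap(0, 2)): offset=5, physical=[B,F,A,h,g,C], logical=[C,B,F,A,h,g]
After op 11 (swap(4, 3)): offset=5, physical=[B,F,h,A,g,C], logical=[C,B,F,h,A,g]
After op 12 (rotate(-1)): offset=4, physical=[B,F,h,A,g,C], logical=[g,C,B,F,h,A]

Answer: g,C,B,F,h,A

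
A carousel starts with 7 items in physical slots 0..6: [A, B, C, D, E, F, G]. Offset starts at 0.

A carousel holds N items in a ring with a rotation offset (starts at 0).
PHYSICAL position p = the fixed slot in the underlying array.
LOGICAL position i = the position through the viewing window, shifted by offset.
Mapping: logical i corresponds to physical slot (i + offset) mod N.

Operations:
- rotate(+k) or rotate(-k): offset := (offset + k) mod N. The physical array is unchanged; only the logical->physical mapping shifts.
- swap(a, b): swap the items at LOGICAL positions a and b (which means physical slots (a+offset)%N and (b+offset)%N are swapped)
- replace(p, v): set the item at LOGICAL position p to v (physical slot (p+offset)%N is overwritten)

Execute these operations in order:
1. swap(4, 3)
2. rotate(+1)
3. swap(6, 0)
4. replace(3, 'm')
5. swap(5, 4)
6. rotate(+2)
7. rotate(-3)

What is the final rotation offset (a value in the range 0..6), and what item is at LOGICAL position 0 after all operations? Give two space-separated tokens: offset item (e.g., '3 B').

Answer: 0 B

Derivation:
After op 1 (swap(4, 3)): offset=0, physical=[A,B,C,E,D,F,G], logical=[A,B,C,E,D,F,G]
After op 2 (rotate(+1)): offset=1, physical=[A,B,C,E,D,F,G], logical=[B,C,E,D,F,G,A]
After op 3 (swap(6, 0)): offset=1, physical=[B,A,C,E,D,F,G], logical=[A,C,E,D,F,G,B]
After op 4 (replace(3, 'm')): offset=1, physical=[B,A,C,E,m,F,G], logical=[A,C,E,m,F,G,B]
After op 5 (swap(5, 4)): offset=1, physical=[B,A,C,E,m,G,F], logical=[A,C,E,m,G,F,B]
After op 6 (rotate(+2)): offset=3, physical=[B,A,C,E,m,G,F], logical=[E,m,G,F,B,A,C]
After op 7 (rotate(-3)): offset=0, physical=[B,A,C,E,m,G,F], logical=[B,A,C,E,m,G,F]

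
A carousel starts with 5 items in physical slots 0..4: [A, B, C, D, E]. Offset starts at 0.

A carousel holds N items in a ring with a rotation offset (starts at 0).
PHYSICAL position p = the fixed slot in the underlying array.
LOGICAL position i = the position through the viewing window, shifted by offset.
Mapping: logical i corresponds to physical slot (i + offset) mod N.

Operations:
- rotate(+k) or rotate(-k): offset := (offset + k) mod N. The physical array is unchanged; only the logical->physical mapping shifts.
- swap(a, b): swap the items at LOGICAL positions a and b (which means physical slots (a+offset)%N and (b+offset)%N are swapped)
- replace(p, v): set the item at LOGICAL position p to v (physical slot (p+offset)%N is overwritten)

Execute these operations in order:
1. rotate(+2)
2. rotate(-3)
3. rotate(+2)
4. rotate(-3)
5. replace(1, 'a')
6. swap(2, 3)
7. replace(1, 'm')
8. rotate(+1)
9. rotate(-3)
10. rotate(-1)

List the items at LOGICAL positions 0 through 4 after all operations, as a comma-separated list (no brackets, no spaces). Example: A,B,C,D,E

After op 1 (rotate(+2)): offset=2, physical=[A,B,C,D,E], logical=[C,D,E,A,B]
After op 2 (rotate(-3)): offset=4, physical=[A,B,C,D,E], logical=[E,A,B,C,D]
After op 3 (rotate(+2)): offset=1, physical=[A,B,C,D,E], logical=[B,C,D,E,A]
After op 4 (rotate(-3)): offset=3, physical=[A,B,C,D,E], logical=[D,E,A,B,C]
After op 5 (replace(1, 'a')): offset=3, physical=[A,B,C,D,a], logical=[D,a,A,B,C]
After op 6 (swap(2, 3)): offset=3, physical=[B,A,C,D,a], logical=[D,a,B,A,C]
After op 7 (replace(1, 'm')): offset=3, physical=[B,A,C,D,m], logical=[D,m,B,A,C]
After op 8 (rotate(+1)): offset=4, physical=[B,A,C,D,m], logical=[m,B,A,C,D]
After op 9 (rotate(-3)): offset=1, physical=[B,A,C,D,m], logical=[A,C,D,m,B]
After op 10 (rotate(-1)): offset=0, physical=[B,A,C,D,m], logical=[B,A,C,D,m]

Answer: B,A,C,D,m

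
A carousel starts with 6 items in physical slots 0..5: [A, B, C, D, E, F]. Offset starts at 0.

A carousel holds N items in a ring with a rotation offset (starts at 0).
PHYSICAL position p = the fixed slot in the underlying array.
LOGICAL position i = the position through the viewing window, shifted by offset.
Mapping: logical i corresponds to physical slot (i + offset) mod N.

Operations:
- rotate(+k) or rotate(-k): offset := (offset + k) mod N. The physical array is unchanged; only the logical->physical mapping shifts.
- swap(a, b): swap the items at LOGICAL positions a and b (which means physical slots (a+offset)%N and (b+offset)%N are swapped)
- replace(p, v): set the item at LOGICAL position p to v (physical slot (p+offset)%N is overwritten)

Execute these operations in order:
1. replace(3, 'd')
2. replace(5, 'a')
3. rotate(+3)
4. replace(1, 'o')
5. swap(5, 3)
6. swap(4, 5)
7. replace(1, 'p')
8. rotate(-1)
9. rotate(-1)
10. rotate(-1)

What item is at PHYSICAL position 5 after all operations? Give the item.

Answer: a

Derivation:
After op 1 (replace(3, 'd')): offset=0, physical=[A,B,C,d,E,F], logical=[A,B,C,d,E,F]
After op 2 (replace(5, 'a')): offset=0, physical=[A,B,C,d,E,a], logical=[A,B,C,d,E,a]
After op 3 (rotate(+3)): offset=3, physical=[A,B,C,d,E,a], logical=[d,E,a,A,B,C]
After op 4 (replace(1, 'o')): offset=3, physical=[A,B,C,d,o,a], logical=[d,o,a,A,B,C]
After op 5 (swap(5, 3)): offset=3, physical=[C,B,A,d,o,a], logical=[d,o,a,C,B,A]
After op 6 (swap(4, 5)): offset=3, physical=[C,A,B,d,o,a], logical=[d,o,a,C,A,B]
After op 7 (replace(1, 'p')): offset=3, physical=[C,A,B,d,p,a], logical=[d,p,a,C,A,B]
After op 8 (rotate(-1)): offset=2, physical=[C,A,B,d,p,a], logical=[B,d,p,a,C,A]
After op 9 (rotate(-1)): offset=1, physical=[C,A,B,d,p,a], logical=[A,B,d,p,a,C]
After op 10 (rotate(-1)): offset=0, physical=[C,A,B,d,p,a], logical=[C,A,B,d,p,a]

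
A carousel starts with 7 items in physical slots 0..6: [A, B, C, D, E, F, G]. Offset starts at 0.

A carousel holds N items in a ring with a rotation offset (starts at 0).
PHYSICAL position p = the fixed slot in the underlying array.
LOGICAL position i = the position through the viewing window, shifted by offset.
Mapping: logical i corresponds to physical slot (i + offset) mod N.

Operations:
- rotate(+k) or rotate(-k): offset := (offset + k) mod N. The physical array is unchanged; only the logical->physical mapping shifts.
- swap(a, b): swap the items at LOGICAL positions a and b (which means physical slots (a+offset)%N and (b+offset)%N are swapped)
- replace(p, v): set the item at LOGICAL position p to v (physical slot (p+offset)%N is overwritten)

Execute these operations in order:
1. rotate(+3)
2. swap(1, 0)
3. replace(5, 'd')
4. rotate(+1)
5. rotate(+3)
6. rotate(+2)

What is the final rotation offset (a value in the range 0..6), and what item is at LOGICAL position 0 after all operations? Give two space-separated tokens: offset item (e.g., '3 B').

After op 1 (rotate(+3)): offset=3, physical=[A,B,C,D,E,F,G], logical=[D,E,F,G,A,B,C]
After op 2 (swap(1, 0)): offset=3, physical=[A,B,C,E,D,F,G], logical=[E,D,F,G,A,B,C]
After op 3 (replace(5, 'd')): offset=3, physical=[A,d,C,E,D,F,G], logical=[E,D,F,G,A,d,C]
After op 4 (rotate(+1)): offset=4, physical=[A,d,C,E,D,F,G], logical=[D,F,G,A,d,C,E]
After op 5 (rotate(+3)): offset=0, physical=[A,d,C,E,D,F,G], logical=[A,d,C,E,D,F,G]
After op 6 (rotate(+2)): offset=2, physical=[A,d,C,E,D,F,G], logical=[C,E,D,F,G,A,d]

Answer: 2 C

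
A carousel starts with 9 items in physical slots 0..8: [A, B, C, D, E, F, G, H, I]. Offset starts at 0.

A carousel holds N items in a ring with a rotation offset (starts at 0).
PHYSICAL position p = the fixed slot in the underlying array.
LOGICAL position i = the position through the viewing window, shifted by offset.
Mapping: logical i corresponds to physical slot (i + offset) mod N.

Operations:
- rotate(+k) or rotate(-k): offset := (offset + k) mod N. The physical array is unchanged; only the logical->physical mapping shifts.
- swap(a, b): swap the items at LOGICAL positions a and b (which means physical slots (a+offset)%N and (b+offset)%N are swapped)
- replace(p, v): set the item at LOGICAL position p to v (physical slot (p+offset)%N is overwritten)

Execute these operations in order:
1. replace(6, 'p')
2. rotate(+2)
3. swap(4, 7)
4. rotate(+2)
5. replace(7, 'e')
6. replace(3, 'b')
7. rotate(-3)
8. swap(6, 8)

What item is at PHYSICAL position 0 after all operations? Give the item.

Answer: b

Derivation:
After op 1 (replace(6, 'p')): offset=0, physical=[A,B,C,D,E,F,p,H,I], logical=[A,B,C,D,E,F,p,H,I]
After op 2 (rotate(+2)): offset=2, physical=[A,B,C,D,E,F,p,H,I], logical=[C,D,E,F,p,H,I,A,B]
After op 3 (swap(4, 7)): offset=2, physical=[p,B,C,D,E,F,A,H,I], logical=[C,D,E,F,A,H,I,p,B]
After op 4 (rotate(+2)): offset=4, physical=[p,B,C,D,E,F,A,H,I], logical=[E,F,A,H,I,p,B,C,D]
After op 5 (replace(7, 'e')): offset=4, physical=[p,B,e,D,E,F,A,H,I], logical=[E,F,A,H,I,p,B,e,D]
After op 6 (replace(3, 'b')): offset=4, physical=[p,B,e,D,E,F,A,b,I], logical=[E,F,A,b,I,p,B,e,D]
After op 7 (rotate(-3)): offset=1, physical=[p,B,e,D,E,F,A,b,I], logical=[B,e,D,E,F,A,b,I,p]
After op 8 (swap(6, 8)): offset=1, physical=[b,B,e,D,E,F,A,p,I], logical=[B,e,D,E,F,A,p,I,b]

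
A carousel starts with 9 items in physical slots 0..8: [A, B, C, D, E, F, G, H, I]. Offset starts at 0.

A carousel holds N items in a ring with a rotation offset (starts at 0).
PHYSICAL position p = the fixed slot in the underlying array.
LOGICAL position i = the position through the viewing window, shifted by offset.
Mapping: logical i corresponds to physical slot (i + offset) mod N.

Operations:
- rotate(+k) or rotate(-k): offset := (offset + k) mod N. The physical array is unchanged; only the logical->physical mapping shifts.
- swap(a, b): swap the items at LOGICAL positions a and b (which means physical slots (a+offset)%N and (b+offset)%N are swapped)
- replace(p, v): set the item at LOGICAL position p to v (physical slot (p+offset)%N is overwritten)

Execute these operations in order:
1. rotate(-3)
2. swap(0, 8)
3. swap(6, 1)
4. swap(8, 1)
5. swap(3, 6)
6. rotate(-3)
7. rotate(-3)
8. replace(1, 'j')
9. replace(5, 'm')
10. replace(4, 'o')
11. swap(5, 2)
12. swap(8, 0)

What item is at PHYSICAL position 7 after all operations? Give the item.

After op 1 (rotate(-3)): offset=6, physical=[A,B,C,D,E,F,G,H,I], logical=[G,H,I,A,B,C,D,E,F]
After op 2 (swap(0, 8)): offset=6, physical=[A,B,C,D,E,G,F,H,I], logical=[F,H,I,A,B,C,D,E,G]
After op 3 (swap(6, 1)): offset=6, physical=[A,B,C,H,E,G,F,D,I], logical=[F,D,I,A,B,C,H,E,G]
After op 4 (swap(8, 1)): offset=6, physical=[A,B,C,H,E,D,F,G,I], logical=[F,G,I,A,B,C,H,E,D]
After op 5 (swap(3, 6)): offset=6, physical=[H,B,C,A,E,D,F,G,I], logical=[F,G,I,H,B,C,A,E,D]
After op 6 (rotate(-3)): offset=3, physical=[H,B,C,A,E,D,F,G,I], logical=[A,E,D,F,G,I,H,B,C]
After op 7 (rotate(-3)): offset=0, physical=[H,B,C,A,E,D,F,G,I], logical=[H,B,C,A,E,D,F,G,I]
After op 8 (replace(1, 'j')): offset=0, physical=[H,j,C,A,E,D,F,G,I], logical=[H,j,C,A,E,D,F,G,I]
After op 9 (replace(5, 'm')): offset=0, physical=[H,j,C,A,E,m,F,G,I], logical=[H,j,C,A,E,m,F,G,I]
After op 10 (replace(4, 'o')): offset=0, physical=[H,j,C,A,o,m,F,G,I], logical=[H,j,C,A,o,m,F,G,I]
After op 11 (swap(5, 2)): offset=0, physical=[H,j,m,A,o,C,F,G,I], logical=[H,j,m,A,o,C,F,G,I]
After op 12 (swap(8, 0)): offset=0, physical=[I,j,m,A,o,C,F,G,H], logical=[I,j,m,A,o,C,F,G,H]

Answer: G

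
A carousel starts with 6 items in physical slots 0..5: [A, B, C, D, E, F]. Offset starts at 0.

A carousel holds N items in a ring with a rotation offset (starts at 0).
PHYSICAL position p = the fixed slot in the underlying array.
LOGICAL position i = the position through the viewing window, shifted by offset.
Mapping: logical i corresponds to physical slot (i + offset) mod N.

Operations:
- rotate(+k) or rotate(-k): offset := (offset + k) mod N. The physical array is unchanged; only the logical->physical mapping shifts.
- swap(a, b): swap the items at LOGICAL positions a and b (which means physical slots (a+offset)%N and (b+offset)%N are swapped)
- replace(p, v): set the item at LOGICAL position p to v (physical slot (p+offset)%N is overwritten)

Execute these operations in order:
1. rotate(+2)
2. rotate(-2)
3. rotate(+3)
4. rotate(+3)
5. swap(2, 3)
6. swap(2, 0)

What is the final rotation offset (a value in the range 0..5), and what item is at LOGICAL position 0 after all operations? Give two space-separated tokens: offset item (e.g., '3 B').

After op 1 (rotate(+2)): offset=2, physical=[A,B,C,D,E,F], logical=[C,D,E,F,A,B]
After op 2 (rotate(-2)): offset=0, physical=[A,B,C,D,E,F], logical=[A,B,C,D,E,F]
After op 3 (rotate(+3)): offset=3, physical=[A,B,C,D,E,F], logical=[D,E,F,A,B,C]
After op 4 (rotate(+3)): offset=0, physical=[A,B,C,D,E,F], logical=[A,B,C,D,E,F]
After op 5 (swap(2, 3)): offset=0, physical=[A,B,D,C,E,F], logical=[A,B,D,C,E,F]
After op 6 (swap(2, 0)): offset=0, physical=[D,B,A,C,E,F], logical=[D,B,A,C,E,F]

Answer: 0 D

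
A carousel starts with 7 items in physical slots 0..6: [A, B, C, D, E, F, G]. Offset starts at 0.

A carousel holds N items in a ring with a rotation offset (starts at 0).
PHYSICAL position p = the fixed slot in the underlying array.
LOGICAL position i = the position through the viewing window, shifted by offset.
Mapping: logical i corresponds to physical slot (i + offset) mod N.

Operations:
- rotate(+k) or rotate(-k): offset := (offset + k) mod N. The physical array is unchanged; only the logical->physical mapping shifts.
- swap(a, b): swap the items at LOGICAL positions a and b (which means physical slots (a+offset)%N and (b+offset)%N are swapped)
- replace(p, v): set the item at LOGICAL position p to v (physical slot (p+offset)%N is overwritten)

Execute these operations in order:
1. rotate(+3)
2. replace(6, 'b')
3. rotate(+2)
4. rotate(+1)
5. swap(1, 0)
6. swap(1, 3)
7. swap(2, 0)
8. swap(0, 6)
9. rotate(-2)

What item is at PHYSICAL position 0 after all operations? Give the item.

After op 1 (rotate(+3)): offset=3, physical=[A,B,C,D,E,F,G], logical=[D,E,F,G,A,B,C]
After op 2 (replace(6, 'b')): offset=3, physical=[A,B,b,D,E,F,G], logical=[D,E,F,G,A,B,b]
After op 3 (rotate(+2)): offset=5, physical=[A,B,b,D,E,F,G], logical=[F,G,A,B,b,D,E]
After op 4 (rotate(+1)): offset=6, physical=[A,B,b,D,E,F,G], logical=[G,A,B,b,D,E,F]
After op 5 (swap(1, 0)): offset=6, physical=[G,B,b,D,E,F,A], logical=[A,G,B,b,D,E,F]
After op 6 (swap(1, 3)): offset=6, physical=[b,B,G,D,E,F,A], logical=[A,b,B,G,D,E,F]
After op 7 (swap(2, 0)): offset=6, physical=[b,A,G,D,E,F,B], logical=[B,b,A,G,D,E,F]
After op 8 (swap(0, 6)): offset=6, physical=[b,A,G,D,E,B,F], logical=[F,b,A,G,D,E,B]
After op 9 (rotate(-2)): offset=4, physical=[b,A,G,D,E,B,F], logical=[E,B,F,b,A,G,D]

Answer: b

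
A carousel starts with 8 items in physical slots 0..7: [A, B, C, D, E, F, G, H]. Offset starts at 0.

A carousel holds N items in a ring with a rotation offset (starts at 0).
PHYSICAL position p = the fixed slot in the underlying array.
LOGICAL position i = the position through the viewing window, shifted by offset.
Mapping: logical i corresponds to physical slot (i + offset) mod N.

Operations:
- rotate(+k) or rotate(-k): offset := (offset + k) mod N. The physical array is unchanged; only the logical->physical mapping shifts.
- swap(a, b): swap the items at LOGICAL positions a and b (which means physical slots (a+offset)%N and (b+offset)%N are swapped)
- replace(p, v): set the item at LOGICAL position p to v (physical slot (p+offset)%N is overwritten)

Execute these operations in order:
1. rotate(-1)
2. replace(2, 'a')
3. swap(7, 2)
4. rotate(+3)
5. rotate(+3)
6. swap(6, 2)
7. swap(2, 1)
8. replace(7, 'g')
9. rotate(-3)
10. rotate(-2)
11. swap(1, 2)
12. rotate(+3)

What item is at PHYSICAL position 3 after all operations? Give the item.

After op 1 (rotate(-1)): offset=7, physical=[A,B,C,D,E,F,G,H], logical=[H,A,B,C,D,E,F,G]
After op 2 (replace(2, 'a')): offset=7, physical=[A,a,C,D,E,F,G,H], logical=[H,A,a,C,D,E,F,G]
After op 3 (swap(7, 2)): offset=7, physical=[A,G,C,D,E,F,a,H], logical=[H,A,G,C,D,E,F,a]
After op 4 (rotate(+3)): offset=2, physical=[A,G,C,D,E,F,a,H], logical=[C,D,E,F,a,H,A,G]
After op 5 (rotate(+3)): offset=5, physical=[A,G,C,D,E,F,a,H], logical=[F,a,H,A,G,C,D,E]
After op 6 (swap(6, 2)): offset=5, physical=[A,G,C,H,E,F,a,D], logical=[F,a,D,A,G,C,H,E]
After op 7 (swap(2, 1)): offset=5, physical=[A,G,C,H,E,F,D,a], logical=[F,D,a,A,G,C,H,E]
After op 8 (replace(7, 'g')): offset=5, physical=[A,G,C,H,g,F,D,a], logical=[F,D,a,A,G,C,H,g]
After op 9 (rotate(-3)): offset=2, physical=[A,G,C,H,g,F,D,a], logical=[C,H,g,F,D,a,A,G]
After op 10 (rotate(-2)): offset=0, physical=[A,G,C,H,g,F,D,a], logical=[A,G,C,H,g,F,D,a]
After op 11 (swap(1, 2)): offset=0, physical=[A,C,G,H,g,F,D,a], logical=[A,C,G,H,g,F,D,a]
After op 12 (rotate(+3)): offset=3, physical=[A,C,G,H,g,F,D,a], logical=[H,g,F,D,a,A,C,G]

Answer: H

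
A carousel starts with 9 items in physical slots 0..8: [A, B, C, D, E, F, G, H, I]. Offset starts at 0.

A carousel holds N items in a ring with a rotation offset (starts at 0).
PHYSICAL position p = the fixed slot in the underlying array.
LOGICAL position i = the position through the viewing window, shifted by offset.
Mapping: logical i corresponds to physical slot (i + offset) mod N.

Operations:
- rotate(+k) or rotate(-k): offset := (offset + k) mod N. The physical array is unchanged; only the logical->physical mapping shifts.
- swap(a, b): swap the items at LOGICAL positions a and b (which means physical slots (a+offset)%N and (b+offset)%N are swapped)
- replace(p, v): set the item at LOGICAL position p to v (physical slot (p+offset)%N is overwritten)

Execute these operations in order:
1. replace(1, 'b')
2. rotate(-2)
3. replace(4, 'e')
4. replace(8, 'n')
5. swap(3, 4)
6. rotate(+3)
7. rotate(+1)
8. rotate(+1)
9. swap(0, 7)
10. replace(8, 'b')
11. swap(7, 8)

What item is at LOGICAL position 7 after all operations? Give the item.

Answer: b

Derivation:
After op 1 (replace(1, 'b')): offset=0, physical=[A,b,C,D,E,F,G,H,I], logical=[A,b,C,D,E,F,G,H,I]
After op 2 (rotate(-2)): offset=7, physical=[A,b,C,D,E,F,G,H,I], logical=[H,I,A,b,C,D,E,F,G]
After op 3 (replace(4, 'e')): offset=7, physical=[A,b,e,D,E,F,G,H,I], logical=[H,I,A,b,e,D,E,F,G]
After op 4 (replace(8, 'n')): offset=7, physical=[A,b,e,D,E,F,n,H,I], logical=[H,I,A,b,e,D,E,F,n]
After op 5 (swap(3, 4)): offset=7, physical=[A,e,b,D,E,F,n,H,I], logical=[H,I,A,e,b,D,E,F,n]
After op 6 (rotate(+3)): offset=1, physical=[A,e,b,D,E,F,n,H,I], logical=[e,b,D,E,F,n,H,I,A]
After op 7 (rotate(+1)): offset=2, physical=[A,e,b,D,E,F,n,H,I], logical=[b,D,E,F,n,H,I,A,e]
After op 8 (rotate(+1)): offset=3, physical=[A,e,b,D,E,F,n,H,I], logical=[D,E,F,n,H,I,A,e,b]
After op 9 (swap(0, 7)): offset=3, physical=[A,D,b,e,E,F,n,H,I], logical=[e,E,F,n,H,I,A,D,b]
After op 10 (replace(8, 'b')): offset=3, physical=[A,D,b,e,E,F,n,H,I], logical=[e,E,F,n,H,I,A,D,b]
After op 11 (swap(7, 8)): offset=3, physical=[A,b,D,e,E,F,n,H,I], logical=[e,E,F,n,H,I,A,b,D]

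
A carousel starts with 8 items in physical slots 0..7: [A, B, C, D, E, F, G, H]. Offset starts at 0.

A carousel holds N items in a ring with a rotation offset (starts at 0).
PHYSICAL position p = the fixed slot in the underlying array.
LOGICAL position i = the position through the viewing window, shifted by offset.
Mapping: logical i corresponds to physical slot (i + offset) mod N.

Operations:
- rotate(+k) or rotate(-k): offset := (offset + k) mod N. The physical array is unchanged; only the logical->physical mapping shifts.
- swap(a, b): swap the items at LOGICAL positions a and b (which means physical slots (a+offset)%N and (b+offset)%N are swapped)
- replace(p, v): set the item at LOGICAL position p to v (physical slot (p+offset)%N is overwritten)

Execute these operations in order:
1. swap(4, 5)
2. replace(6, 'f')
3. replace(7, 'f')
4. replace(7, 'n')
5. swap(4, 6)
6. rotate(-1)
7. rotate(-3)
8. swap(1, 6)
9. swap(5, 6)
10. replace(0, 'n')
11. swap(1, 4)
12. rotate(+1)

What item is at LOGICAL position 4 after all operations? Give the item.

After op 1 (swap(4, 5)): offset=0, physical=[A,B,C,D,F,E,G,H], logical=[A,B,C,D,F,E,G,H]
After op 2 (replace(6, 'f')): offset=0, physical=[A,B,C,D,F,E,f,H], logical=[A,B,C,D,F,E,f,H]
After op 3 (replace(7, 'f')): offset=0, physical=[A,B,C,D,F,E,f,f], logical=[A,B,C,D,F,E,f,f]
After op 4 (replace(7, 'n')): offset=0, physical=[A,B,C,D,F,E,f,n], logical=[A,B,C,D,F,E,f,n]
After op 5 (swap(4, 6)): offset=0, physical=[A,B,C,D,f,E,F,n], logical=[A,B,C,D,f,E,F,n]
After op 6 (rotate(-1)): offset=7, physical=[A,B,C,D,f,E,F,n], logical=[n,A,B,C,D,f,E,F]
After op 7 (rotate(-3)): offset=4, physical=[A,B,C,D,f,E,F,n], logical=[f,E,F,n,A,B,C,D]
After op 8 (swap(1, 6)): offset=4, physical=[A,B,E,D,f,C,F,n], logical=[f,C,F,n,A,B,E,D]
After op 9 (swap(5, 6)): offset=4, physical=[A,E,B,D,f,C,F,n], logical=[f,C,F,n,A,E,B,D]
After op 10 (replace(0, 'n')): offset=4, physical=[A,E,B,D,n,C,F,n], logical=[n,C,F,n,A,E,B,D]
After op 11 (swap(1, 4)): offset=4, physical=[C,E,B,D,n,A,F,n], logical=[n,A,F,n,C,E,B,D]
After op 12 (rotate(+1)): offset=5, physical=[C,E,B,D,n,A,F,n], logical=[A,F,n,C,E,B,D,n]

Answer: E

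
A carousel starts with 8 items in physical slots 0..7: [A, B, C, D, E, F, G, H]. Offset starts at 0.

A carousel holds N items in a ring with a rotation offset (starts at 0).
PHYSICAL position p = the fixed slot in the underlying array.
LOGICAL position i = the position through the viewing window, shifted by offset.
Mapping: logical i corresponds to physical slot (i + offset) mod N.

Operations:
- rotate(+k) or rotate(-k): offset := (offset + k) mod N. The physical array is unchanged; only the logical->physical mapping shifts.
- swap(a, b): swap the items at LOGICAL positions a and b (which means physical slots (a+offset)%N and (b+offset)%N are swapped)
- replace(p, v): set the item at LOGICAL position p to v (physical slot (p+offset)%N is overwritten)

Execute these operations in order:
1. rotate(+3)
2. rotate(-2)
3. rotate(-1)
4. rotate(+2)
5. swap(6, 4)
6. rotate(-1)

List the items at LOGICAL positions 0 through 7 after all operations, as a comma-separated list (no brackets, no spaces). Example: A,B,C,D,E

After op 1 (rotate(+3)): offset=3, physical=[A,B,C,D,E,F,G,H], logical=[D,E,F,G,H,A,B,C]
After op 2 (rotate(-2)): offset=1, physical=[A,B,C,D,E,F,G,H], logical=[B,C,D,E,F,G,H,A]
After op 3 (rotate(-1)): offset=0, physical=[A,B,C,D,E,F,G,H], logical=[A,B,C,D,E,F,G,H]
After op 4 (rotate(+2)): offset=2, physical=[A,B,C,D,E,F,G,H], logical=[C,D,E,F,G,H,A,B]
After op 5 (swap(6, 4)): offset=2, physical=[G,B,C,D,E,F,A,H], logical=[C,D,E,F,A,H,G,B]
After op 6 (rotate(-1)): offset=1, physical=[G,B,C,D,E,F,A,H], logical=[B,C,D,E,F,A,H,G]

Answer: B,C,D,E,F,A,H,G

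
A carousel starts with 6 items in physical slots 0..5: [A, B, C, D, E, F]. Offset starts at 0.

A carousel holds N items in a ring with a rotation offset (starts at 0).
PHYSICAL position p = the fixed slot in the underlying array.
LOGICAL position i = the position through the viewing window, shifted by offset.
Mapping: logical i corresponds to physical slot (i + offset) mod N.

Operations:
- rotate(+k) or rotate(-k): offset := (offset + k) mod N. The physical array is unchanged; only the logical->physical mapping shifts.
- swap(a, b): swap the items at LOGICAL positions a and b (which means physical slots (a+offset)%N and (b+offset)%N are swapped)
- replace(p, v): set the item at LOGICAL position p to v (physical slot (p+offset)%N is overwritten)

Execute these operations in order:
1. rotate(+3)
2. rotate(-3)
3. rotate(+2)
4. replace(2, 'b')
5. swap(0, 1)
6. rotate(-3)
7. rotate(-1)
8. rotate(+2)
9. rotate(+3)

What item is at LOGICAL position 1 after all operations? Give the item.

Answer: b

Derivation:
After op 1 (rotate(+3)): offset=3, physical=[A,B,C,D,E,F], logical=[D,E,F,A,B,C]
After op 2 (rotate(-3)): offset=0, physical=[A,B,C,D,E,F], logical=[A,B,C,D,E,F]
After op 3 (rotate(+2)): offset=2, physical=[A,B,C,D,E,F], logical=[C,D,E,F,A,B]
After op 4 (replace(2, 'b')): offset=2, physical=[A,B,C,D,b,F], logical=[C,D,b,F,A,B]
After op 5 (swap(0, 1)): offset=2, physical=[A,B,D,C,b,F], logical=[D,C,b,F,A,B]
After op 6 (rotate(-3)): offset=5, physical=[A,B,D,C,b,F], logical=[F,A,B,D,C,b]
After op 7 (rotate(-1)): offset=4, physical=[A,B,D,C,b,F], logical=[b,F,A,B,D,C]
After op 8 (rotate(+2)): offset=0, physical=[A,B,D,C,b,F], logical=[A,B,D,C,b,F]
After op 9 (rotate(+3)): offset=3, physical=[A,B,D,C,b,F], logical=[C,b,F,A,B,D]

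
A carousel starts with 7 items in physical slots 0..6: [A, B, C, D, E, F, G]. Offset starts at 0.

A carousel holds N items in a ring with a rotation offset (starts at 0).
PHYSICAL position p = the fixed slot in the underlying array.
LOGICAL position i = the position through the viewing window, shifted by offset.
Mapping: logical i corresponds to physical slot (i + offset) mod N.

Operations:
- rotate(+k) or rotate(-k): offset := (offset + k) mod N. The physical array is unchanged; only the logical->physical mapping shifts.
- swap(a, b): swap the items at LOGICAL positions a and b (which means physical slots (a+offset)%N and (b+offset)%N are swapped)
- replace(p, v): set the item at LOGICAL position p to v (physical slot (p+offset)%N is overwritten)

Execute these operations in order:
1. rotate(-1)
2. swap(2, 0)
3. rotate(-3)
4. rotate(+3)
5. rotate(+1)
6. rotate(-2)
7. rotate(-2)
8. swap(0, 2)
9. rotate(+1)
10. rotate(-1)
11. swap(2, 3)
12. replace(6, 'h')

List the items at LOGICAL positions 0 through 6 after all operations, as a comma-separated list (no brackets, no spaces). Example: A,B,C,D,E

After op 1 (rotate(-1)): offset=6, physical=[A,B,C,D,E,F,G], logical=[G,A,B,C,D,E,F]
After op 2 (swap(2, 0)): offset=6, physical=[A,G,C,D,E,F,B], logical=[B,A,G,C,D,E,F]
After op 3 (rotate(-3)): offset=3, physical=[A,G,C,D,E,F,B], logical=[D,E,F,B,A,G,C]
After op 4 (rotate(+3)): offset=6, physical=[A,G,C,D,E,F,B], logical=[B,A,G,C,D,E,F]
After op 5 (rotate(+1)): offset=0, physical=[A,G,C,D,E,F,B], logical=[A,G,C,D,E,F,B]
After op 6 (rotate(-2)): offset=5, physical=[A,G,C,D,E,F,B], logical=[F,B,A,G,C,D,E]
After op 7 (rotate(-2)): offset=3, physical=[A,G,C,D,E,F,B], logical=[D,E,F,B,A,G,C]
After op 8 (swap(0, 2)): offset=3, physical=[A,G,C,F,E,D,B], logical=[F,E,D,B,A,G,C]
After op 9 (rotate(+1)): offset=4, physical=[A,G,C,F,E,D,B], logical=[E,D,B,A,G,C,F]
After op 10 (rotate(-1)): offset=3, physical=[A,G,C,F,E,D,B], logical=[F,E,D,B,A,G,C]
After op 11 (swap(2, 3)): offset=3, physical=[A,G,C,F,E,B,D], logical=[F,E,B,D,A,G,C]
After op 12 (replace(6, 'h')): offset=3, physical=[A,G,h,F,E,B,D], logical=[F,E,B,D,A,G,h]

Answer: F,E,B,D,A,G,h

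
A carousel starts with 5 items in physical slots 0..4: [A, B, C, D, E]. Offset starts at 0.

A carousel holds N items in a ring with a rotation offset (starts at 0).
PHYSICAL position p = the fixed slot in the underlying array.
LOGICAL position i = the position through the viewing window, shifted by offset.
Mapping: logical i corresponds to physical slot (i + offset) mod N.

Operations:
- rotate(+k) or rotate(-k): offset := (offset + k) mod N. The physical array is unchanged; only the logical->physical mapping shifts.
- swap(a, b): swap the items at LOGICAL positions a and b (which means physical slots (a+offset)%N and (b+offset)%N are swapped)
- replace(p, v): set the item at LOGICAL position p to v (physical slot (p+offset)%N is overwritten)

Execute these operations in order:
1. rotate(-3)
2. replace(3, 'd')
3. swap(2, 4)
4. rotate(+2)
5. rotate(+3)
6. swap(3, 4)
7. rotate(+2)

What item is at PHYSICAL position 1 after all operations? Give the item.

Answer: d

Derivation:
After op 1 (rotate(-3)): offset=2, physical=[A,B,C,D,E], logical=[C,D,E,A,B]
After op 2 (replace(3, 'd')): offset=2, physical=[d,B,C,D,E], logical=[C,D,E,d,B]
After op 3 (swap(2, 4)): offset=2, physical=[d,E,C,D,B], logical=[C,D,B,d,E]
After op 4 (rotate(+2)): offset=4, physical=[d,E,C,D,B], logical=[B,d,E,C,D]
After op 5 (rotate(+3)): offset=2, physical=[d,E,C,D,B], logical=[C,D,B,d,E]
After op 6 (swap(3, 4)): offset=2, physical=[E,d,C,D,B], logical=[C,D,B,E,d]
After op 7 (rotate(+2)): offset=4, physical=[E,d,C,D,B], logical=[B,E,d,C,D]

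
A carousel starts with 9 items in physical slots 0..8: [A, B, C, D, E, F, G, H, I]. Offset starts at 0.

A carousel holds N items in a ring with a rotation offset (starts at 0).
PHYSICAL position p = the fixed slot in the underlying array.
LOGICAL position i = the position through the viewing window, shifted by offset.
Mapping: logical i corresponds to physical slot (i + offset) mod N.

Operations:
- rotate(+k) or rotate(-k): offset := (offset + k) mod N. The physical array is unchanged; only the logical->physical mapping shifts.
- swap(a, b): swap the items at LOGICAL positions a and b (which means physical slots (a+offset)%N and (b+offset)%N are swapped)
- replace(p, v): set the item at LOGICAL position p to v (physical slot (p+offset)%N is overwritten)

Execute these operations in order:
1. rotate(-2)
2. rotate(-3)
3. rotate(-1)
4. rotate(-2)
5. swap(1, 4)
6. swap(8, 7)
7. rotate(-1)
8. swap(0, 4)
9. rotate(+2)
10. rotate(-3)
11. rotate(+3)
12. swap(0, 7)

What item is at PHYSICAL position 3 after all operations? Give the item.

After op 1 (rotate(-2)): offset=7, physical=[A,B,C,D,E,F,G,H,I], logical=[H,I,A,B,C,D,E,F,G]
After op 2 (rotate(-3)): offset=4, physical=[A,B,C,D,E,F,G,H,I], logical=[E,F,G,H,I,A,B,C,D]
After op 3 (rotate(-1)): offset=3, physical=[A,B,C,D,E,F,G,H,I], logical=[D,E,F,G,H,I,A,B,C]
After op 4 (rotate(-2)): offset=1, physical=[A,B,C,D,E,F,G,H,I], logical=[B,C,D,E,F,G,H,I,A]
After op 5 (swap(1, 4)): offset=1, physical=[A,B,F,D,E,C,G,H,I], logical=[B,F,D,E,C,G,H,I,A]
After op 6 (swap(8, 7)): offset=1, physical=[I,B,F,D,E,C,G,H,A], logical=[B,F,D,E,C,G,H,A,I]
After op 7 (rotate(-1)): offset=0, physical=[I,B,F,D,E,C,G,H,A], logical=[I,B,F,D,E,C,G,H,A]
After op 8 (swap(0, 4)): offset=0, physical=[E,B,F,D,I,C,G,H,A], logical=[E,B,F,D,I,C,G,H,A]
After op 9 (rotate(+2)): offset=2, physical=[E,B,F,D,I,C,G,H,A], logical=[F,D,I,C,G,H,A,E,B]
After op 10 (rotate(-3)): offset=8, physical=[E,B,F,D,I,C,G,H,A], logical=[A,E,B,F,D,I,C,G,H]
After op 11 (rotate(+3)): offset=2, physical=[E,B,F,D,I,C,G,H,A], logical=[F,D,I,C,G,H,A,E,B]
After op 12 (swap(0, 7)): offset=2, physical=[F,B,E,D,I,C,G,H,A], logical=[E,D,I,C,G,H,A,F,B]

Answer: D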